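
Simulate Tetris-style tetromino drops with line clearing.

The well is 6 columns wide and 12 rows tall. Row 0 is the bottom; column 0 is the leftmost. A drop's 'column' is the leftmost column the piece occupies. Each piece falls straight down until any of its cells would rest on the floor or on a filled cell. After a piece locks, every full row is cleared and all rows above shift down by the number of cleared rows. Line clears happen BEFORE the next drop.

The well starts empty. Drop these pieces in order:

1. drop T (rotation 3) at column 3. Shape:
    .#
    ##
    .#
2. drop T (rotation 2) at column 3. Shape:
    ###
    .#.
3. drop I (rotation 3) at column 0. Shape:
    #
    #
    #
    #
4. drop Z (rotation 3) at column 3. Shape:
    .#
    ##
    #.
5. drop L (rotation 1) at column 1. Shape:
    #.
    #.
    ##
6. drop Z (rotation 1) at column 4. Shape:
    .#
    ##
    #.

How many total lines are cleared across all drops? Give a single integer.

Answer: 0

Derivation:
Drop 1: T rot3 at col 3 lands with bottom-row=0; cleared 0 line(s) (total 0); column heights now [0 0 0 2 3 0], max=3
Drop 2: T rot2 at col 3 lands with bottom-row=3; cleared 0 line(s) (total 0); column heights now [0 0 0 5 5 5], max=5
Drop 3: I rot3 at col 0 lands with bottom-row=0; cleared 0 line(s) (total 0); column heights now [4 0 0 5 5 5], max=5
Drop 4: Z rot3 at col 3 lands with bottom-row=5; cleared 0 line(s) (total 0); column heights now [4 0 0 7 8 5], max=8
Drop 5: L rot1 at col 1 lands with bottom-row=0; cleared 0 line(s) (total 0); column heights now [4 3 1 7 8 5], max=8
Drop 6: Z rot1 at col 4 lands with bottom-row=8; cleared 0 line(s) (total 0); column heights now [4 3 1 7 10 11], max=11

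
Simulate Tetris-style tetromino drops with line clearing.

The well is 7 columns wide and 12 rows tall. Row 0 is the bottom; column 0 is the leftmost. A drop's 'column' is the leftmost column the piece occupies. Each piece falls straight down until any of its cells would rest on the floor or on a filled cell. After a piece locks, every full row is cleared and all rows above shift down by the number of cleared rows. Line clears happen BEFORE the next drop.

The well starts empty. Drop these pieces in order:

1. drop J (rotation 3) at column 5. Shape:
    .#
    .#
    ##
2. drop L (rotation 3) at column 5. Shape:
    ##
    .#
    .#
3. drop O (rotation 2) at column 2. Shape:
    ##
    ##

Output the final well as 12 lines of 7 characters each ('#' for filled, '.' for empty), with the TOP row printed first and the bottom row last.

Answer: .......
.......
.......
.......
.......
.......
.....##
......#
......#
......#
..##..#
..##.##

Derivation:
Drop 1: J rot3 at col 5 lands with bottom-row=0; cleared 0 line(s) (total 0); column heights now [0 0 0 0 0 1 3], max=3
Drop 2: L rot3 at col 5 lands with bottom-row=3; cleared 0 line(s) (total 0); column heights now [0 0 0 0 0 6 6], max=6
Drop 3: O rot2 at col 2 lands with bottom-row=0; cleared 0 line(s) (total 0); column heights now [0 0 2 2 0 6 6], max=6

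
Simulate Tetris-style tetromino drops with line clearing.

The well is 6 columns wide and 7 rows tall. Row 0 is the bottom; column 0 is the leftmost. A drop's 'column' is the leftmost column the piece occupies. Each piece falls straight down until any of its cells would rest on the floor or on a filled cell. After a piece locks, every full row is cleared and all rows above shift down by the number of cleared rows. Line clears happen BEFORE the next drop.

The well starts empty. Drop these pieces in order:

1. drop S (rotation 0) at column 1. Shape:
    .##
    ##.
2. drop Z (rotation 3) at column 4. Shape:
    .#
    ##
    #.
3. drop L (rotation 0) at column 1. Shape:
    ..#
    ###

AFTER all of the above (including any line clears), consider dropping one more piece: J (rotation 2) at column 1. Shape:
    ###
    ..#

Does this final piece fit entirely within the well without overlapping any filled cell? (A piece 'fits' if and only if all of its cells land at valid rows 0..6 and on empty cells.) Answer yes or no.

Answer: yes

Derivation:
Drop 1: S rot0 at col 1 lands with bottom-row=0; cleared 0 line(s) (total 0); column heights now [0 1 2 2 0 0], max=2
Drop 2: Z rot3 at col 4 lands with bottom-row=0; cleared 0 line(s) (total 0); column heights now [0 1 2 2 2 3], max=3
Drop 3: L rot0 at col 1 lands with bottom-row=2; cleared 0 line(s) (total 0); column heights now [0 3 3 4 2 3], max=4
Test piece J rot2 at col 1 (width 3): heights before test = [0 3 3 4 2 3]; fits = True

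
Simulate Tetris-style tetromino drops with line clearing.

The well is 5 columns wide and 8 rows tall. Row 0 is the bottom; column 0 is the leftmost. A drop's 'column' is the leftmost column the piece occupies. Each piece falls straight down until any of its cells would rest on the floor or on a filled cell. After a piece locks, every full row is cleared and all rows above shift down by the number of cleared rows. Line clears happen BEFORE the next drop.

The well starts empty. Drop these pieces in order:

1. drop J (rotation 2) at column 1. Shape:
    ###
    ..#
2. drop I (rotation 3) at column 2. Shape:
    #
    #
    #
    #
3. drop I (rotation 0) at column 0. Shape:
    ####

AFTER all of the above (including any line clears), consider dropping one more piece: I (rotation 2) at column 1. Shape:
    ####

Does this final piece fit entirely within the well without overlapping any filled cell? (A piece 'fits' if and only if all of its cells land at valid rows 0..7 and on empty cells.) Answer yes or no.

Drop 1: J rot2 at col 1 lands with bottom-row=0; cleared 0 line(s) (total 0); column heights now [0 2 2 2 0], max=2
Drop 2: I rot3 at col 2 lands with bottom-row=2; cleared 0 line(s) (total 0); column heights now [0 2 6 2 0], max=6
Drop 3: I rot0 at col 0 lands with bottom-row=6; cleared 0 line(s) (total 0); column heights now [7 7 7 7 0], max=7
Test piece I rot2 at col 1 (width 4): heights before test = [7 7 7 7 0]; fits = True

Answer: yes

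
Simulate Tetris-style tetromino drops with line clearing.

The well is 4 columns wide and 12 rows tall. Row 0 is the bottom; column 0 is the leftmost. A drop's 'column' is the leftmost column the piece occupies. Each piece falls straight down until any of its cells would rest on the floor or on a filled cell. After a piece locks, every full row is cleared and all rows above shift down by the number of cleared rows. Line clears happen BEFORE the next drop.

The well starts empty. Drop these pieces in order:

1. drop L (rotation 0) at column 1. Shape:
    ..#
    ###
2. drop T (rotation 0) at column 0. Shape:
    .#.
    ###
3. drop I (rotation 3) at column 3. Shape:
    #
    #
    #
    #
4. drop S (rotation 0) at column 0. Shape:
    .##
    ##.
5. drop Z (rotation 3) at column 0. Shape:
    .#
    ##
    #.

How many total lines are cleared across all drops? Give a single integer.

Answer: 2

Derivation:
Drop 1: L rot0 at col 1 lands with bottom-row=0; cleared 0 line(s) (total 0); column heights now [0 1 1 2], max=2
Drop 2: T rot0 at col 0 lands with bottom-row=1; cleared 1 line(s) (total 1); column heights now [0 2 1 1], max=2
Drop 3: I rot3 at col 3 lands with bottom-row=1; cleared 0 line(s) (total 1); column heights now [0 2 1 5], max=5
Drop 4: S rot0 at col 0 lands with bottom-row=2; cleared 0 line(s) (total 1); column heights now [3 4 4 5], max=5
Drop 5: Z rot3 at col 0 lands with bottom-row=3; cleared 1 line(s) (total 2); column heights now [4 5 1 4], max=5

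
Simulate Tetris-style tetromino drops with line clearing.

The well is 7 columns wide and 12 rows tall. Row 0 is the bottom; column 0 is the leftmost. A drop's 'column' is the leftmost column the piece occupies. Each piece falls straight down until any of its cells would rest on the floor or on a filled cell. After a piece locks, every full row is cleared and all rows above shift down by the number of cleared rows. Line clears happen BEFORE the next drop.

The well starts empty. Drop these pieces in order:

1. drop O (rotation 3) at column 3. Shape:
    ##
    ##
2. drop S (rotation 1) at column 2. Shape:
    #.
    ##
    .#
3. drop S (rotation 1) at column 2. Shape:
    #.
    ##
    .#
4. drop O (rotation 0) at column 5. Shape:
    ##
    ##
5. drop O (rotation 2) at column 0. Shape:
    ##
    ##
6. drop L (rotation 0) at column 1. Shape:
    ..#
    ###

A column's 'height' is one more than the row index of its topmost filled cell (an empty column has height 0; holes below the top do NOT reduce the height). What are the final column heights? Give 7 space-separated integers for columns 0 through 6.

Answer: 2 8 8 9 2 2 2

Derivation:
Drop 1: O rot3 at col 3 lands with bottom-row=0; cleared 0 line(s) (total 0); column heights now [0 0 0 2 2 0 0], max=2
Drop 2: S rot1 at col 2 lands with bottom-row=2; cleared 0 line(s) (total 0); column heights now [0 0 5 4 2 0 0], max=5
Drop 3: S rot1 at col 2 lands with bottom-row=4; cleared 0 line(s) (total 0); column heights now [0 0 7 6 2 0 0], max=7
Drop 4: O rot0 at col 5 lands with bottom-row=0; cleared 0 line(s) (total 0); column heights now [0 0 7 6 2 2 2], max=7
Drop 5: O rot2 at col 0 lands with bottom-row=0; cleared 0 line(s) (total 0); column heights now [2 2 7 6 2 2 2], max=7
Drop 6: L rot0 at col 1 lands with bottom-row=7; cleared 0 line(s) (total 0); column heights now [2 8 8 9 2 2 2], max=9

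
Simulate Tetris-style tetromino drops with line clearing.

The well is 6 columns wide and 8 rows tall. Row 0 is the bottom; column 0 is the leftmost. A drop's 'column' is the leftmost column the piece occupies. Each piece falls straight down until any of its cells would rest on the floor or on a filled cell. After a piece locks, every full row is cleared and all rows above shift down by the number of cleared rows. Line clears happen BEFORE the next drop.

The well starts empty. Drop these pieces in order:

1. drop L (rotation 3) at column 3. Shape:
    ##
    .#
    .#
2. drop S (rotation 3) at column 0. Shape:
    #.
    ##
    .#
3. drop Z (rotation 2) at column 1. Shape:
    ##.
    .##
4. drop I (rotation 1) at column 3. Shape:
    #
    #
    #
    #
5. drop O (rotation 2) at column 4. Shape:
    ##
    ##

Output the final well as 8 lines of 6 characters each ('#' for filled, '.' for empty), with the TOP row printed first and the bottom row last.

Drop 1: L rot3 at col 3 lands with bottom-row=0; cleared 0 line(s) (total 0); column heights now [0 0 0 3 3 0], max=3
Drop 2: S rot3 at col 0 lands with bottom-row=0; cleared 0 line(s) (total 0); column heights now [3 2 0 3 3 0], max=3
Drop 3: Z rot2 at col 1 lands with bottom-row=3; cleared 0 line(s) (total 0); column heights now [3 5 5 4 3 0], max=5
Drop 4: I rot1 at col 3 lands with bottom-row=4; cleared 0 line(s) (total 0); column heights now [3 5 5 8 3 0], max=8
Drop 5: O rot2 at col 4 lands with bottom-row=3; cleared 0 line(s) (total 0); column heights now [3 5 5 8 5 5], max=8

Answer: ...#..
...#..
...#..
.#####
..####
#..##.
##..#.
.#..#.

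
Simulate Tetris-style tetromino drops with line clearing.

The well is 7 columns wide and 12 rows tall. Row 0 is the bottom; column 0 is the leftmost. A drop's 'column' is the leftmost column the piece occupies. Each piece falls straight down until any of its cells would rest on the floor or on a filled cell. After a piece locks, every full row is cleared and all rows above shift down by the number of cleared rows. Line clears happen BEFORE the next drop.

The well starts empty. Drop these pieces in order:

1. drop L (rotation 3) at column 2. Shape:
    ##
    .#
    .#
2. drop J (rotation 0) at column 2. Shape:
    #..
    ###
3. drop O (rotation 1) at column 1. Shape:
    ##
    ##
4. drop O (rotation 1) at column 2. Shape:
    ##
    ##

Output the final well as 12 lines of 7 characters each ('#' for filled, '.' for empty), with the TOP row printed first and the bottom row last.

Answer: .......
.......
.......
..##...
..##...
.##....
.##....
..#....
..###..
..##...
...#...
...#...

Derivation:
Drop 1: L rot3 at col 2 lands with bottom-row=0; cleared 0 line(s) (total 0); column heights now [0 0 3 3 0 0 0], max=3
Drop 2: J rot0 at col 2 lands with bottom-row=3; cleared 0 line(s) (total 0); column heights now [0 0 5 4 4 0 0], max=5
Drop 3: O rot1 at col 1 lands with bottom-row=5; cleared 0 line(s) (total 0); column heights now [0 7 7 4 4 0 0], max=7
Drop 4: O rot1 at col 2 lands with bottom-row=7; cleared 0 line(s) (total 0); column heights now [0 7 9 9 4 0 0], max=9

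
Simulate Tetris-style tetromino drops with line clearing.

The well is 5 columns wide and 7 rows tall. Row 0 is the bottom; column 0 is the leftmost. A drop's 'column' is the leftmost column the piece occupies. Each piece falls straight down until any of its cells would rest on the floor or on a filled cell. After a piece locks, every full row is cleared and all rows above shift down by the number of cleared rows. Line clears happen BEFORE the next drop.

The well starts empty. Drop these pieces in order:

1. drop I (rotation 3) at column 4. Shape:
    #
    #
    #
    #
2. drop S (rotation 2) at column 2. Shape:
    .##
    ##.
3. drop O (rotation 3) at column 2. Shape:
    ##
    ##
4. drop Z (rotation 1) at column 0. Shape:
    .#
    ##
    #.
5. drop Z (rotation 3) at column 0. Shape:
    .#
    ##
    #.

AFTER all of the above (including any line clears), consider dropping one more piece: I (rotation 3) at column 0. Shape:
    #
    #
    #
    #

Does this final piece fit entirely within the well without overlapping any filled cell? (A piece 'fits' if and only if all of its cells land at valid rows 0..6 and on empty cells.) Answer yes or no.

Answer: yes

Derivation:
Drop 1: I rot3 at col 4 lands with bottom-row=0; cleared 0 line(s) (total 0); column heights now [0 0 0 0 4], max=4
Drop 2: S rot2 at col 2 lands with bottom-row=3; cleared 0 line(s) (total 0); column heights now [0 0 4 5 5], max=5
Drop 3: O rot3 at col 2 lands with bottom-row=5; cleared 0 line(s) (total 0); column heights now [0 0 7 7 5], max=7
Drop 4: Z rot1 at col 0 lands with bottom-row=0; cleared 0 line(s) (total 0); column heights now [2 3 7 7 5], max=7
Drop 5: Z rot3 at col 0 lands with bottom-row=2; cleared 1 line(s) (total 1); column heights now [3 4 6 6 4], max=6
Test piece I rot3 at col 0 (width 1): heights before test = [3 4 6 6 4]; fits = True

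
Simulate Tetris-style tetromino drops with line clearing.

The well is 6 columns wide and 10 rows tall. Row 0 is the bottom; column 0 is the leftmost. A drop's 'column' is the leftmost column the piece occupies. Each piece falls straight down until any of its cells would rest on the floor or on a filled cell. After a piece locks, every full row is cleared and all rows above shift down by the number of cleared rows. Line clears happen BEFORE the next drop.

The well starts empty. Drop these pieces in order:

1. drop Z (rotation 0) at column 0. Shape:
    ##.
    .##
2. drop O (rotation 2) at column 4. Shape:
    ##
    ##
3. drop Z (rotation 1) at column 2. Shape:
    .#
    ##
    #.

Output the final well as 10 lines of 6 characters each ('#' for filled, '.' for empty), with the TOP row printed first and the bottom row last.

Answer: ......
......
......
......
......
......
...#..
..##..
###.##
.##.##

Derivation:
Drop 1: Z rot0 at col 0 lands with bottom-row=0; cleared 0 line(s) (total 0); column heights now [2 2 1 0 0 0], max=2
Drop 2: O rot2 at col 4 lands with bottom-row=0; cleared 0 line(s) (total 0); column heights now [2 2 1 0 2 2], max=2
Drop 3: Z rot1 at col 2 lands with bottom-row=1; cleared 0 line(s) (total 0); column heights now [2 2 3 4 2 2], max=4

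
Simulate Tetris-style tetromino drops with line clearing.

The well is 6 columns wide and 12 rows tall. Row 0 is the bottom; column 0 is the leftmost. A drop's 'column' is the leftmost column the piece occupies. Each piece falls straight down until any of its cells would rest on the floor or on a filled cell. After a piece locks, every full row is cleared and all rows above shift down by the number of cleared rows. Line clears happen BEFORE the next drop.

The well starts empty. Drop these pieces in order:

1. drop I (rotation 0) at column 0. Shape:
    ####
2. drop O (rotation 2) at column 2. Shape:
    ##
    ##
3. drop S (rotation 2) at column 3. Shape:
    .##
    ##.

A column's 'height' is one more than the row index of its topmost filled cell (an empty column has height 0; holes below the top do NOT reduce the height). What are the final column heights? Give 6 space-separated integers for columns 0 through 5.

Drop 1: I rot0 at col 0 lands with bottom-row=0; cleared 0 line(s) (total 0); column heights now [1 1 1 1 0 0], max=1
Drop 2: O rot2 at col 2 lands with bottom-row=1; cleared 0 line(s) (total 0); column heights now [1 1 3 3 0 0], max=3
Drop 3: S rot2 at col 3 lands with bottom-row=3; cleared 0 line(s) (total 0); column heights now [1 1 3 4 5 5], max=5

Answer: 1 1 3 4 5 5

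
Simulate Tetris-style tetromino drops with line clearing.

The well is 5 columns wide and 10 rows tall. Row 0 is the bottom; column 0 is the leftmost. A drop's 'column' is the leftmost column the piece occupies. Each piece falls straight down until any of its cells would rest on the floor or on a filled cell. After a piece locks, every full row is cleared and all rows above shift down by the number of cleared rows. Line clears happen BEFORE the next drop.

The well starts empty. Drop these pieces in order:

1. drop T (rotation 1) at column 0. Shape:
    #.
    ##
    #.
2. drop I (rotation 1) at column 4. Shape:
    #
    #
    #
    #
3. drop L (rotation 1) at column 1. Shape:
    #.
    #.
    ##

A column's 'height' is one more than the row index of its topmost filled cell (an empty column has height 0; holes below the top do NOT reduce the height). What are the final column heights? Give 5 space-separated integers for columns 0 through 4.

Drop 1: T rot1 at col 0 lands with bottom-row=0; cleared 0 line(s) (total 0); column heights now [3 2 0 0 0], max=3
Drop 2: I rot1 at col 4 lands with bottom-row=0; cleared 0 line(s) (total 0); column heights now [3 2 0 0 4], max=4
Drop 3: L rot1 at col 1 lands with bottom-row=2; cleared 0 line(s) (total 0); column heights now [3 5 3 0 4], max=5

Answer: 3 5 3 0 4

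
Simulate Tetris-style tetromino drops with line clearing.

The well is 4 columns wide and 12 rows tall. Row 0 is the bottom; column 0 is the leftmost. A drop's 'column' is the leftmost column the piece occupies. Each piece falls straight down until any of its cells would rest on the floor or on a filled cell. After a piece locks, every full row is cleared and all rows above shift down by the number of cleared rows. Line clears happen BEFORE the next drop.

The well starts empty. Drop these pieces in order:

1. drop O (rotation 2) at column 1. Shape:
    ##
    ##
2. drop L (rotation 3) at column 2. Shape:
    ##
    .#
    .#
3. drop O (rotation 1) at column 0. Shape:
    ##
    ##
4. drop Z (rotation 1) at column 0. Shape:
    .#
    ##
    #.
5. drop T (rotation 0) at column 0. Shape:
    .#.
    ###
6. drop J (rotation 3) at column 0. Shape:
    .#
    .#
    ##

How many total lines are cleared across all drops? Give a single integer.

Answer: 1

Derivation:
Drop 1: O rot2 at col 1 lands with bottom-row=0; cleared 0 line(s) (total 0); column heights now [0 2 2 0], max=2
Drop 2: L rot3 at col 2 lands with bottom-row=0; cleared 0 line(s) (total 0); column heights now [0 2 3 3], max=3
Drop 3: O rot1 at col 0 lands with bottom-row=2; cleared 1 line(s) (total 1); column heights now [3 3 2 2], max=3
Drop 4: Z rot1 at col 0 lands with bottom-row=3; cleared 0 line(s) (total 1); column heights now [5 6 2 2], max=6
Drop 5: T rot0 at col 0 lands with bottom-row=6; cleared 0 line(s) (total 1); column heights now [7 8 7 2], max=8
Drop 6: J rot3 at col 0 lands with bottom-row=8; cleared 0 line(s) (total 1); column heights now [9 11 7 2], max=11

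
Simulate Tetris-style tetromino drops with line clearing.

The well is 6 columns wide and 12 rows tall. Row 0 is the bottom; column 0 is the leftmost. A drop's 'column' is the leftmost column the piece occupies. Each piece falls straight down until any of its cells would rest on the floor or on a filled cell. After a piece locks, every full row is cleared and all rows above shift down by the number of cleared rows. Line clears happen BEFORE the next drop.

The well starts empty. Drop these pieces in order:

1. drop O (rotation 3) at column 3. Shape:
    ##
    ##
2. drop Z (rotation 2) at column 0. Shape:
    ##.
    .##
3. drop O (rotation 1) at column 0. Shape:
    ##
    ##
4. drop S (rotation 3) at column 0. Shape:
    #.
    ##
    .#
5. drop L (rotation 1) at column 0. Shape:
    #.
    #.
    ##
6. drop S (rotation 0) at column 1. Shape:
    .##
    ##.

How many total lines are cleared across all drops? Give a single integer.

Answer: 0

Derivation:
Drop 1: O rot3 at col 3 lands with bottom-row=0; cleared 0 line(s) (total 0); column heights now [0 0 0 2 2 0], max=2
Drop 2: Z rot2 at col 0 lands with bottom-row=0; cleared 0 line(s) (total 0); column heights now [2 2 1 2 2 0], max=2
Drop 3: O rot1 at col 0 lands with bottom-row=2; cleared 0 line(s) (total 0); column heights now [4 4 1 2 2 0], max=4
Drop 4: S rot3 at col 0 lands with bottom-row=4; cleared 0 line(s) (total 0); column heights now [7 6 1 2 2 0], max=7
Drop 5: L rot1 at col 0 lands with bottom-row=7; cleared 0 line(s) (total 0); column heights now [10 8 1 2 2 0], max=10
Drop 6: S rot0 at col 1 lands with bottom-row=8; cleared 0 line(s) (total 0); column heights now [10 9 10 10 2 0], max=10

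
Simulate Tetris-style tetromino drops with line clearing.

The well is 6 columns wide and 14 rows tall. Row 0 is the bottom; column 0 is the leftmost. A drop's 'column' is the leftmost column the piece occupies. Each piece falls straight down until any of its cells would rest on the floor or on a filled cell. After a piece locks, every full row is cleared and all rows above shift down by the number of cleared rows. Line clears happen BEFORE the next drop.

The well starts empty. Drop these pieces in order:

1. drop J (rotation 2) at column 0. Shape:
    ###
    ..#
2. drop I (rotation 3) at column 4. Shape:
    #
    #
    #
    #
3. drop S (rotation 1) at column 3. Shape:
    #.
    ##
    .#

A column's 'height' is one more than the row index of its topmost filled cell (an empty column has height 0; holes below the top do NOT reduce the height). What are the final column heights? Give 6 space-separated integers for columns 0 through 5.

Drop 1: J rot2 at col 0 lands with bottom-row=0; cleared 0 line(s) (total 0); column heights now [2 2 2 0 0 0], max=2
Drop 2: I rot3 at col 4 lands with bottom-row=0; cleared 0 line(s) (total 0); column heights now [2 2 2 0 4 0], max=4
Drop 3: S rot1 at col 3 lands with bottom-row=4; cleared 0 line(s) (total 0); column heights now [2 2 2 7 6 0], max=7

Answer: 2 2 2 7 6 0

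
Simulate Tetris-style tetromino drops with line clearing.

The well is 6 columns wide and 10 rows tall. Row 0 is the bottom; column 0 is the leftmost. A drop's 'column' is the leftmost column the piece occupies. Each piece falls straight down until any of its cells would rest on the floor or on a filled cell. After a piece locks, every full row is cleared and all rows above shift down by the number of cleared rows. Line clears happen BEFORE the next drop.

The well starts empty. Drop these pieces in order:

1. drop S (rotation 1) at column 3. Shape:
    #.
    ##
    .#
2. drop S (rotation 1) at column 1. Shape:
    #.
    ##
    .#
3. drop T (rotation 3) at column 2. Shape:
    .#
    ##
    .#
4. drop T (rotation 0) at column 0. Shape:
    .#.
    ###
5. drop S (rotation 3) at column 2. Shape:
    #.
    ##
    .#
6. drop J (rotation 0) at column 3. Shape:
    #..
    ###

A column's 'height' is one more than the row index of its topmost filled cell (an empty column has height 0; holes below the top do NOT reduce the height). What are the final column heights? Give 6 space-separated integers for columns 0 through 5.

Drop 1: S rot1 at col 3 lands with bottom-row=0; cleared 0 line(s) (total 0); column heights now [0 0 0 3 2 0], max=3
Drop 2: S rot1 at col 1 lands with bottom-row=0; cleared 0 line(s) (total 0); column heights now [0 3 2 3 2 0], max=3
Drop 3: T rot3 at col 2 lands with bottom-row=3; cleared 0 line(s) (total 0); column heights now [0 3 5 6 2 0], max=6
Drop 4: T rot0 at col 0 lands with bottom-row=5; cleared 0 line(s) (total 0); column heights now [6 7 6 6 2 0], max=7
Drop 5: S rot3 at col 2 lands with bottom-row=6; cleared 0 line(s) (total 0); column heights now [6 7 9 8 2 0], max=9
Drop 6: J rot0 at col 3 lands with bottom-row=8; cleared 0 line(s) (total 0); column heights now [6 7 9 10 9 9], max=10

Answer: 6 7 9 10 9 9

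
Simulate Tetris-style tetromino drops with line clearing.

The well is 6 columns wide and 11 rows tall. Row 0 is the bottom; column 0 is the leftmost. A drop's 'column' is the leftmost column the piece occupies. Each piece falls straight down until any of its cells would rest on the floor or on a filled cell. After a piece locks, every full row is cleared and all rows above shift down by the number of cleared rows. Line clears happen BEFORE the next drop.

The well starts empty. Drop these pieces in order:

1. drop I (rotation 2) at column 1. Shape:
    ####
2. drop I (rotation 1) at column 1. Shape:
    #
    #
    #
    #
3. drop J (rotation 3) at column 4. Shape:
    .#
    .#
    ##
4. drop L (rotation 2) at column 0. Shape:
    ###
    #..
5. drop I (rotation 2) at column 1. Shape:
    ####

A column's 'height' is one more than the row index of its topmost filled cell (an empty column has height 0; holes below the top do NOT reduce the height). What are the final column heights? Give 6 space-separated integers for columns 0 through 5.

Drop 1: I rot2 at col 1 lands with bottom-row=0; cleared 0 line(s) (total 0); column heights now [0 1 1 1 1 0], max=1
Drop 2: I rot1 at col 1 lands with bottom-row=1; cleared 0 line(s) (total 0); column heights now [0 5 1 1 1 0], max=5
Drop 3: J rot3 at col 4 lands with bottom-row=1; cleared 0 line(s) (total 0); column heights now [0 5 1 1 2 4], max=5
Drop 4: L rot2 at col 0 lands with bottom-row=4; cleared 0 line(s) (total 0); column heights now [6 6 6 1 2 4], max=6
Drop 5: I rot2 at col 1 lands with bottom-row=6; cleared 0 line(s) (total 0); column heights now [6 7 7 7 7 4], max=7

Answer: 6 7 7 7 7 4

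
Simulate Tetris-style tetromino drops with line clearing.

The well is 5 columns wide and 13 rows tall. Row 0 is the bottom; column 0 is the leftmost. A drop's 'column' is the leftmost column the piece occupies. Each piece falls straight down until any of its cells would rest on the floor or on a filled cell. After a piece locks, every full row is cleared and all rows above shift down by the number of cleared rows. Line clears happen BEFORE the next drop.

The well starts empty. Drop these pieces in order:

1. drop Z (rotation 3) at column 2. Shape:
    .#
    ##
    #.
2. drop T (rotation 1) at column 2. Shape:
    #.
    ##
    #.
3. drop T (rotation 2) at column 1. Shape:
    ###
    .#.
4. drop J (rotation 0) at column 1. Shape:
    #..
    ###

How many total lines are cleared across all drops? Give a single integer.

Drop 1: Z rot3 at col 2 lands with bottom-row=0; cleared 0 line(s) (total 0); column heights now [0 0 2 3 0], max=3
Drop 2: T rot1 at col 2 lands with bottom-row=2; cleared 0 line(s) (total 0); column heights now [0 0 5 4 0], max=5
Drop 3: T rot2 at col 1 lands with bottom-row=5; cleared 0 line(s) (total 0); column heights now [0 7 7 7 0], max=7
Drop 4: J rot0 at col 1 lands with bottom-row=7; cleared 0 line(s) (total 0); column heights now [0 9 8 8 0], max=9

Answer: 0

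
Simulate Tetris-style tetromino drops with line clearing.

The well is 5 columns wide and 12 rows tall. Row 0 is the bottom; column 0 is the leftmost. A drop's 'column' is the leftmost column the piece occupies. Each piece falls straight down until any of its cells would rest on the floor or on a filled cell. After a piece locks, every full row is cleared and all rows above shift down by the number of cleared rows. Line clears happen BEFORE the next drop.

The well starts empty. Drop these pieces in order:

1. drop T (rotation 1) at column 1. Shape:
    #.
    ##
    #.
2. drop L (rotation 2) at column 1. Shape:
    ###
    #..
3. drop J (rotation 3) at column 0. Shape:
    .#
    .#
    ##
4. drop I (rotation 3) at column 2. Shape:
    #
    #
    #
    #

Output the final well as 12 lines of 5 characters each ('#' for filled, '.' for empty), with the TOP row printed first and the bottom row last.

Drop 1: T rot1 at col 1 lands with bottom-row=0; cleared 0 line(s) (total 0); column heights now [0 3 2 0 0], max=3
Drop 2: L rot2 at col 1 lands with bottom-row=3; cleared 0 line(s) (total 0); column heights now [0 5 5 5 0], max=5
Drop 3: J rot3 at col 0 lands with bottom-row=5; cleared 0 line(s) (total 0); column heights now [6 8 5 5 0], max=8
Drop 4: I rot3 at col 2 lands with bottom-row=5; cleared 0 line(s) (total 0); column heights now [6 8 9 5 0], max=9

Answer: .....
.....
.....
..#..
.##..
.##..
###..
.###.
.#...
.#...
.##..
.#...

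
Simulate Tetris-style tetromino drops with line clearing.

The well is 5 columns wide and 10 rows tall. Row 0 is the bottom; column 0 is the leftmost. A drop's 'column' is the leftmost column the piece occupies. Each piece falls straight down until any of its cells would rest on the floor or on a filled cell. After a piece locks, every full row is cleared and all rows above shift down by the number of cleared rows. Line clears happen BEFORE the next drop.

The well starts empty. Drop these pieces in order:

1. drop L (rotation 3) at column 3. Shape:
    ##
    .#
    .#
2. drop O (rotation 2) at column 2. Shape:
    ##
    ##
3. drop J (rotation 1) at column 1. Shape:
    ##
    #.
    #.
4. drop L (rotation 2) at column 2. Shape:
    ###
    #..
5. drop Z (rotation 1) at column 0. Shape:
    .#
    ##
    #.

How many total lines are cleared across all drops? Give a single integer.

Answer: 0

Derivation:
Drop 1: L rot3 at col 3 lands with bottom-row=0; cleared 0 line(s) (total 0); column heights now [0 0 0 3 3], max=3
Drop 2: O rot2 at col 2 lands with bottom-row=3; cleared 0 line(s) (total 0); column heights now [0 0 5 5 3], max=5
Drop 3: J rot1 at col 1 lands with bottom-row=3; cleared 0 line(s) (total 0); column heights now [0 6 6 5 3], max=6
Drop 4: L rot2 at col 2 lands with bottom-row=6; cleared 0 line(s) (total 0); column heights now [0 6 8 8 8], max=8
Drop 5: Z rot1 at col 0 lands with bottom-row=5; cleared 0 line(s) (total 0); column heights now [7 8 8 8 8], max=8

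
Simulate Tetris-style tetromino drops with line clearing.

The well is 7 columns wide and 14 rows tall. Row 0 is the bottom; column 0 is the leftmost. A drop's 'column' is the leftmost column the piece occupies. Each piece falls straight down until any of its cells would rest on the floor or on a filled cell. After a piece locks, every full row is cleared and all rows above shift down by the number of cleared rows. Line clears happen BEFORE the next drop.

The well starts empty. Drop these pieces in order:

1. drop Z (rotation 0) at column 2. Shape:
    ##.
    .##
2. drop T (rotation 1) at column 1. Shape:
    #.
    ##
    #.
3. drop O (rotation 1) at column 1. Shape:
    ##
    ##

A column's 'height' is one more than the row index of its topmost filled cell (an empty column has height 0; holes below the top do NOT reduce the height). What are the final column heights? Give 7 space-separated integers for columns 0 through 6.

Drop 1: Z rot0 at col 2 lands with bottom-row=0; cleared 0 line(s) (total 0); column heights now [0 0 2 2 1 0 0], max=2
Drop 2: T rot1 at col 1 lands with bottom-row=1; cleared 0 line(s) (total 0); column heights now [0 4 3 2 1 0 0], max=4
Drop 3: O rot1 at col 1 lands with bottom-row=4; cleared 0 line(s) (total 0); column heights now [0 6 6 2 1 0 0], max=6

Answer: 0 6 6 2 1 0 0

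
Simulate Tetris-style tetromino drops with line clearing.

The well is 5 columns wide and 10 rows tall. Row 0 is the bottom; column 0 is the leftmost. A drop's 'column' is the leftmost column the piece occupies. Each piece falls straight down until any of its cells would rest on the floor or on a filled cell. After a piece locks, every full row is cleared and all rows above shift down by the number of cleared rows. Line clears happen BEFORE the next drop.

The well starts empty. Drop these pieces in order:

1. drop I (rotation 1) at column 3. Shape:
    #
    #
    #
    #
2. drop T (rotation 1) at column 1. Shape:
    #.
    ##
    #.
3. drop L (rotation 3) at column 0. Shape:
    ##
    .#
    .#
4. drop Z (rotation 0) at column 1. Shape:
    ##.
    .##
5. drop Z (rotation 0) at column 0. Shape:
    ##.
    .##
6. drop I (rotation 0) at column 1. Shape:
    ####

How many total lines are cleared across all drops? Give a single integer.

Answer: 0

Derivation:
Drop 1: I rot1 at col 3 lands with bottom-row=0; cleared 0 line(s) (total 0); column heights now [0 0 0 4 0], max=4
Drop 2: T rot1 at col 1 lands with bottom-row=0; cleared 0 line(s) (total 0); column heights now [0 3 2 4 0], max=4
Drop 3: L rot3 at col 0 lands with bottom-row=3; cleared 0 line(s) (total 0); column heights now [6 6 2 4 0], max=6
Drop 4: Z rot0 at col 1 lands with bottom-row=5; cleared 0 line(s) (total 0); column heights now [6 7 7 6 0], max=7
Drop 5: Z rot0 at col 0 lands with bottom-row=7; cleared 0 line(s) (total 0); column heights now [9 9 8 6 0], max=9
Drop 6: I rot0 at col 1 lands with bottom-row=9; cleared 0 line(s) (total 0); column heights now [9 10 10 10 10], max=10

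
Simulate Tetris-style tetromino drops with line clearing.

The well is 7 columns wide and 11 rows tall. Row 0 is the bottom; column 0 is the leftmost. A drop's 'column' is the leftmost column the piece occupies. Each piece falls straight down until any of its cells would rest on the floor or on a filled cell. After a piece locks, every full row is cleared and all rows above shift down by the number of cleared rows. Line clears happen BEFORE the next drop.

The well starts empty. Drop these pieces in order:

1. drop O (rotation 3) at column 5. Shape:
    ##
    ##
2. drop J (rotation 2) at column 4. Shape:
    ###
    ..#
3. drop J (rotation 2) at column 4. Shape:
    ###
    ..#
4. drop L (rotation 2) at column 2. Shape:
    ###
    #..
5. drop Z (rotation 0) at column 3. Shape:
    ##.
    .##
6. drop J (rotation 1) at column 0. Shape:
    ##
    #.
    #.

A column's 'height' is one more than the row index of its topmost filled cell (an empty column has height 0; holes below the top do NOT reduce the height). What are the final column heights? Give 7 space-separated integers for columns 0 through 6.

Answer: 3 3 7 9 9 8 6

Derivation:
Drop 1: O rot3 at col 5 lands with bottom-row=0; cleared 0 line(s) (total 0); column heights now [0 0 0 0 0 2 2], max=2
Drop 2: J rot2 at col 4 lands with bottom-row=2; cleared 0 line(s) (total 0); column heights now [0 0 0 0 4 4 4], max=4
Drop 3: J rot2 at col 4 lands with bottom-row=4; cleared 0 line(s) (total 0); column heights now [0 0 0 0 6 6 6], max=6
Drop 4: L rot2 at col 2 lands with bottom-row=5; cleared 0 line(s) (total 0); column heights now [0 0 7 7 7 6 6], max=7
Drop 5: Z rot0 at col 3 lands with bottom-row=7; cleared 0 line(s) (total 0); column heights now [0 0 7 9 9 8 6], max=9
Drop 6: J rot1 at col 0 lands with bottom-row=0; cleared 0 line(s) (total 0); column heights now [3 3 7 9 9 8 6], max=9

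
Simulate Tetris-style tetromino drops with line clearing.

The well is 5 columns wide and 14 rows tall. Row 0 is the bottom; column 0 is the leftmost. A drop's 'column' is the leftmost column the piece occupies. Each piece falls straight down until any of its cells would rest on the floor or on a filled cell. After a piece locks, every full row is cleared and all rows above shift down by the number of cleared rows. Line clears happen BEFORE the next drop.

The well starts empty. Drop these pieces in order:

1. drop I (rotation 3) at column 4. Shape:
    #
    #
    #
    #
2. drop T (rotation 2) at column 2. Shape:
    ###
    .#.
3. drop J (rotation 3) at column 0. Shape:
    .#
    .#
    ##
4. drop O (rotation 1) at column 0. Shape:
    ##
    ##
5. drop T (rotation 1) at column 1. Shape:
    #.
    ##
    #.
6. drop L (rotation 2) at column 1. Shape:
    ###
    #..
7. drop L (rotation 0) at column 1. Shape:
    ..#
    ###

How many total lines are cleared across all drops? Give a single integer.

Drop 1: I rot3 at col 4 lands with bottom-row=0; cleared 0 line(s) (total 0); column heights now [0 0 0 0 4], max=4
Drop 2: T rot2 at col 2 lands with bottom-row=3; cleared 0 line(s) (total 0); column heights now [0 0 5 5 5], max=5
Drop 3: J rot3 at col 0 lands with bottom-row=0; cleared 0 line(s) (total 0); column heights now [1 3 5 5 5], max=5
Drop 4: O rot1 at col 0 lands with bottom-row=3; cleared 1 line(s) (total 1); column heights now [4 4 0 4 4], max=4
Drop 5: T rot1 at col 1 lands with bottom-row=4; cleared 0 line(s) (total 1); column heights now [4 7 6 4 4], max=7
Drop 6: L rot2 at col 1 lands with bottom-row=7; cleared 0 line(s) (total 1); column heights now [4 9 9 9 4], max=9
Drop 7: L rot0 at col 1 lands with bottom-row=9; cleared 0 line(s) (total 1); column heights now [4 10 10 11 4], max=11

Answer: 1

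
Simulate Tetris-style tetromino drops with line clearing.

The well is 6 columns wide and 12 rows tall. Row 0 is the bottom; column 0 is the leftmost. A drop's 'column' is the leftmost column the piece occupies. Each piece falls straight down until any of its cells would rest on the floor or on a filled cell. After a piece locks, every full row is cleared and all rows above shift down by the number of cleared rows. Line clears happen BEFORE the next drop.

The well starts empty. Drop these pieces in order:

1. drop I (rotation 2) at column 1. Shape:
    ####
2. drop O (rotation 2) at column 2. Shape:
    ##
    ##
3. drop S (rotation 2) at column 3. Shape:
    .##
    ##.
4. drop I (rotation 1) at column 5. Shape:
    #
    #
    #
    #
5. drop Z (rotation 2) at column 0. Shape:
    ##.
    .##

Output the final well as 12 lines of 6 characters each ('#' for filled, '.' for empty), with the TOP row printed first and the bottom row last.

Answer: ......
......
......
.....#
.....#
.....#
.....#
##..##
.####.
..##..
..##..
.####.

Derivation:
Drop 1: I rot2 at col 1 lands with bottom-row=0; cleared 0 line(s) (total 0); column heights now [0 1 1 1 1 0], max=1
Drop 2: O rot2 at col 2 lands with bottom-row=1; cleared 0 line(s) (total 0); column heights now [0 1 3 3 1 0], max=3
Drop 3: S rot2 at col 3 lands with bottom-row=3; cleared 0 line(s) (total 0); column heights now [0 1 3 4 5 5], max=5
Drop 4: I rot1 at col 5 lands with bottom-row=5; cleared 0 line(s) (total 0); column heights now [0 1 3 4 5 9], max=9
Drop 5: Z rot2 at col 0 lands with bottom-row=3; cleared 0 line(s) (total 0); column heights now [5 5 4 4 5 9], max=9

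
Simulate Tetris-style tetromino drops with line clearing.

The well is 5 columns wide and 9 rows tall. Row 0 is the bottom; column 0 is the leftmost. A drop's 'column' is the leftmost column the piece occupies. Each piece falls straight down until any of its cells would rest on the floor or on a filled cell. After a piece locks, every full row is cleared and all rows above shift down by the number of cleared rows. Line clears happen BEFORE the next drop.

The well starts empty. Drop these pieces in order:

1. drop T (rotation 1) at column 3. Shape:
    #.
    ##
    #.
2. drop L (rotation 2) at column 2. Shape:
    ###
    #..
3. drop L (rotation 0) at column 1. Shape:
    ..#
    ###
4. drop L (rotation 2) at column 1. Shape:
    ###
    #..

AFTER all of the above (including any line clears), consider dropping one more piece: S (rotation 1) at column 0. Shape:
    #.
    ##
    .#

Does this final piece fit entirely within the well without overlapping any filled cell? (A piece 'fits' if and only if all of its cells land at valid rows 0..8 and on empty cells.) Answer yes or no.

Answer: no

Derivation:
Drop 1: T rot1 at col 3 lands with bottom-row=0; cleared 0 line(s) (total 0); column heights now [0 0 0 3 2], max=3
Drop 2: L rot2 at col 2 lands with bottom-row=2; cleared 0 line(s) (total 0); column heights now [0 0 4 4 4], max=4
Drop 3: L rot0 at col 1 lands with bottom-row=4; cleared 0 line(s) (total 0); column heights now [0 5 5 6 4], max=6
Drop 4: L rot2 at col 1 lands with bottom-row=5; cleared 0 line(s) (total 0); column heights now [0 7 7 7 4], max=7
Test piece S rot1 at col 0 (width 2): heights before test = [0 7 7 7 4]; fits = False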